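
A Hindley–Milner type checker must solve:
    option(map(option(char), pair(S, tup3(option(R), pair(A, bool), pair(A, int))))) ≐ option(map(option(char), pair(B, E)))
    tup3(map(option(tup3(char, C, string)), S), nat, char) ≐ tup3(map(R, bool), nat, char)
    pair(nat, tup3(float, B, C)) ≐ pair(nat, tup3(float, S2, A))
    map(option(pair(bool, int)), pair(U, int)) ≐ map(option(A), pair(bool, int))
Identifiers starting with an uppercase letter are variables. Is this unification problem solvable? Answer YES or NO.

YES

Decompose option/1: map(option(char), pair(S, tup3(option(R), pair(A, bool), pair(A, int)))) ≐ map(option(char), pair(B, E)).
Decompose map/2: option(char) ≐ option(char),  pair(S, tup3(option(R), pair(A, bool), pair(A, int))) ≐ pair(B, E).
Delete trivial equation option(char) ≐ option(char).
Decompose pair/2: S ≐ B,  tup3(option(R), pair(A, bool), pair(A, int)) ≐ E.
Bind S := B; substituting into the one remaining equation that mentions S gives: tup3(map(option(tup3(char, C, string)), B), nat, char) ≐ tup3(map(R, bool), nat, char).
Bind E := tup3(option(R), pair(A, bool), pair(A, int)); no other remaining equation mentions E.
Decompose tup3/3: map(option(tup3(char, C, string)), B) ≐ map(R, bool),  nat ≐ nat,  char ≐ char.
Decompose map/2: option(tup3(char, C, string)) ≐ R,  B ≐ bool.
Bind R := option(tup3(char, C, string)); no other remaining equation mentions R. Substituting into the earlier binding gives E := tup3(option(option(tup3(char, C, string))), pair(A, bool), pair(A, int)).
Bind B := bool; substituting into the one remaining equation that mentions B gives: pair(nat, tup3(float, bool, C)) ≐ pair(nat, tup3(float, S2, A)). Substituting into the earlier binding gives S := bool.
Delete trivial equation nat ≐ nat.
Delete trivial equation char ≐ char.
Decompose pair/2: nat ≐ nat,  tup3(float, bool, C) ≐ tup3(float, S2, A).
Delete trivial equation nat ≐ nat.
Decompose tup3/3: float ≐ float,  bool ≐ S2,  C ≐ A.
Delete trivial equation float ≐ float.
Bind S2 := bool; no other remaining equation mentions S2.
Bind C := A; no other remaining equation mentions C. Substituting into the earlier bindings gives E := tup3(option(option(tup3(char, A, string))), pair(A, bool), pair(A, int)), R := option(tup3(char, A, string)).
Decompose map/2: option(pair(bool, int)) ≐ option(A),  pair(U, int) ≐ pair(bool, int).
Decompose option/1: pair(bool, int) ≐ A.
Bind A := pair(bool, int); no other remaining equation mentions A. Substituting into the earlier bindings gives E := tup3(option(option(tup3(char, pair(bool, int), string))), pair(pair(bool, int), bool), pair(pair(bool, int), int)), R := option(tup3(char, pair(bool, int), string)), C := pair(bool, int).
Decompose pair/2: U ≐ bool,  int ≐ int.
Bind U := bool; no other remaining equation mentions U.
Delete trivial equation int ≐ int.
No equations remain and no clash or occurs-check failure arose, so a unifier exists.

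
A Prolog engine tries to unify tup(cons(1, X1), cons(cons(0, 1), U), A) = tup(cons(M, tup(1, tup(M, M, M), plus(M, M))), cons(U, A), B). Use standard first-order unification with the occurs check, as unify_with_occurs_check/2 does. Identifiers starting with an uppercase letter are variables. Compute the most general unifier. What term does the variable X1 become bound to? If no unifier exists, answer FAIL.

Decompose tup/3: cons(1, X1) = cons(M, tup(1, tup(M, M, M), plus(M, M))),  cons(cons(0, 1), U) = cons(U, A),  A = B.
Decompose cons/2: 1 = M,  X1 = tup(1, tup(M, M, M), plus(M, M)).
Bind M := 1; substituting into the one remaining equation that mentions M gives: X1 = tup(1, tup(1, 1, 1), plus(1, 1)).
Bind X1 := tup(1, tup(1, 1, 1), plus(1, 1)); no other remaining equation mentions X1.
Decompose cons/2: cons(0, 1) = U,  U = A.
Bind U := cons(0, 1); substituting into the one remaining equation that mentions U gives: cons(0, 1) = A.
Bind A := cons(0, 1); substituting into the remaining equation gives: cons(0, 1) = B.
Bind B := cons(0, 1).
MGU = { M = 1, X1 = tup(1, tup(1, 1, 1), plus(1, 1)), U = cons(0, 1), A = cons(0, 1), B = cons(0, 1) }, so X1 = tup(1, tup(1, 1, 1), plus(1, 1)).

tup(1, tup(1, 1, 1), plus(1, 1))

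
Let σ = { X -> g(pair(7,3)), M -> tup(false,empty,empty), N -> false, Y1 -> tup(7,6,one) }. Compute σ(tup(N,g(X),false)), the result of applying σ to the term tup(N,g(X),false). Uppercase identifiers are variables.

tup(false,g(g(pair(7,3))),false)

Replace each occurrence of X with g(pair(7,3)).
Replace each occurrence of N with false.
Result: tup(false,g(g(pair(7,3))),false).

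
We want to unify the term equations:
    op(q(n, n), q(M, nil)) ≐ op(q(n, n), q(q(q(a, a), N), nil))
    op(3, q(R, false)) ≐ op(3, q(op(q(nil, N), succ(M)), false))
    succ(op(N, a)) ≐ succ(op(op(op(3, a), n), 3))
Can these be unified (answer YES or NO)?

Decompose op/2: q(n, n) ≐ q(n, n),  q(M, nil) ≐ q(q(q(a, a), N), nil).
Delete trivial equation q(n, n) ≐ q(n, n).
Decompose q/2: M ≐ q(q(a, a), N),  nil ≐ nil.
Bind M := q(q(a, a), N); substituting into the one remaining equation that mentions M gives: op(3, q(R, false)) ≐ op(3, q(op(q(nil, N), succ(q(q(a, a), N))), false)).
Delete trivial equation nil ≐ nil.
Decompose op/2: 3 ≐ 3,  q(R, false) ≐ q(op(q(nil, N), succ(q(q(a, a), N))), false).
Delete trivial equation 3 ≐ 3.
Decompose q/2: R ≐ op(q(nil, N), succ(q(q(a, a), N))),  false ≐ false.
Bind R := op(q(nil, N), succ(q(q(a, a), N))); no other remaining equation mentions R.
Delete trivial equation false ≐ false.
Decompose succ/1: op(N, a) ≐ op(op(op(3, a), n), 3).
Decompose op/2: N ≐ op(op(3, a), n),  a ≐ 3.
Bind N := op(op(3, a), n); no other remaining equation mentions N. Substituting into the earlier bindings gives M := q(q(a, a), op(op(3, a), n)), R := op(q(nil, op(op(3, a), n)), succ(q(q(a, a), op(op(3, a), n)))).
Clash: constants a and 3 differ; no unifier exists.

NO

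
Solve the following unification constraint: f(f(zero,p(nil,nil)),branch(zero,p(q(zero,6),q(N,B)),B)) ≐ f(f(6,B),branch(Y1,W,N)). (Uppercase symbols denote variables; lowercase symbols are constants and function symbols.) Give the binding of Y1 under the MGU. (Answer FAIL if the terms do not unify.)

Decompose f/2: f(zero,p(nil,nil)) ≐ f(6,B),  branch(zero,p(q(zero,6),q(N,B)),B) ≐ branch(Y1,W,N).
Decompose f/2: zero ≐ 6,  p(nil,nil) ≐ B.
Clash: constants zero and 6 differ; no unifier exists.

FAIL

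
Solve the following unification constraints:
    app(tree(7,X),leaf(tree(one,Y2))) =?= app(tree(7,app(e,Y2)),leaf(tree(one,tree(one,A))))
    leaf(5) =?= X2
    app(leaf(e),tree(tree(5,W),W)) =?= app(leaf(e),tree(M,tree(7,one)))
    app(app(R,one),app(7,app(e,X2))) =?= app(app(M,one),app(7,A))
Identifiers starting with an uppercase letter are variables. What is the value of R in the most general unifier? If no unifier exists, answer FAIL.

Decompose app/2: tree(7,X) =?= tree(7,app(e,Y2)),  leaf(tree(one,Y2)) =?= leaf(tree(one,tree(one,A))).
Decompose tree/2: 7 =?= 7,  X =?= app(e,Y2).
Delete trivial equation 7 =?= 7.
Bind X := app(e,Y2); no other remaining equation mentions X.
Decompose leaf/1: tree(one,Y2) =?= tree(one,tree(one,A)).
Decompose tree/2: one =?= one,  Y2 =?= tree(one,A).
Delete trivial equation one =?= one.
Bind Y2 := tree(one,A); no other remaining equation mentions Y2. Substituting into the earlier binding gives X := app(e,tree(one,A)).
Bind X2 := leaf(5); substituting into the one remaining equation that mentions X2 gives: app(app(R,one),app(7,app(e,leaf(5)))) =?= app(app(M,one),app(7,A)).
Decompose app/2: leaf(e) =?= leaf(e),  tree(tree(5,W),W) =?= tree(M,tree(7,one)).
Delete trivial equation leaf(e) =?= leaf(e).
Decompose tree/2: tree(5,W) =?= M,  W =?= tree(7,one).
Bind M := tree(5,W); substituting into the one remaining equation that mentions M gives: app(app(R,one),app(7,app(e,leaf(5)))) =?= app(app(tree(5,W),one),app(7,A)).
Bind W := tree(7,one); substituting into the remaining equation gives: app(app(R,one),app(7,app(e,leaf(5)))) =?= app(app(tree(5,tree(7,one)),one),app(7,A)). Substituting into the earlier binding gives M := tree(5,tree(7,one)).
Decompose app/2: app(R,one) =?= app(tree(5,tree(7,one)),one),  app(7,app(e,leaf(5))) =?= app(7,A).
Decompose app/2: R =?= tree(5,tree(7,one)),  one =?= one.
Bind R := tree(5,tree(7,one)); no other remaining equation mentions R.
Delete trivial equation one =?= one.
Decompose app/2: 7 =?= 7,  app(e,leaf(5)) =?= A.
Delete trivial equation 7 =?= 7.
Bind A := app(e,leaf(5)). Substituting into the earlier bindings gives X := app(e,tree(one,app(e,leaf(5)))), Y2 := tree(one,app(e,leaf(5))).
MGU = { X -> app(e,tree(one,app(e,leaf(5)))), Y2 -> tree(one,app(e,leaf(5))), X2 -> leaf(5), M -> tree(5,tree(7,one)), W -> tree(7,one), R -> tree(5,tree(7,one)), A -> app(e,leaf(5)) }, so R -> tree(5,tree(7,one)).

tree(5,tree(7,one))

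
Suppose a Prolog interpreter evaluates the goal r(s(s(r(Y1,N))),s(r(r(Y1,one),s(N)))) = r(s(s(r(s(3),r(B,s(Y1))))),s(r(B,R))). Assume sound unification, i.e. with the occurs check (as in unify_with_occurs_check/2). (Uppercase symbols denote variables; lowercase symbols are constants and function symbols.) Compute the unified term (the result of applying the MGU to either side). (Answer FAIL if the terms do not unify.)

r(s(s(r(s(3),r(r(s(3),one),s(s(3)))))),s(r(r(s(3),one),s(r(r(s(3),one),s(s(3)))))))

Decompose r/2: s(s(r(Y1,N))) = s(s(r(s(3),r(B,s(Y1))))),  s(r(r(Y1,one),s(N))) = s(r(B,R)).
Decompose s/1: s(r(Y1,N)) = s(r(s(3),r(B,s(Y1)))).
Decompose s/1: r(Y1,N) = r(s(3),r(B,s(Y1))).
Decompose r/2: Y1 = s(3),  N = r(B,s(Y1)).
Bind Y1 := s(3); substituting into the remaining equations gives: N = r(B,s(s(3))),  s(r(r(s(3),one),s(N))) = s(r(B,R)).
Bind N := r(B,s(s(3))); substituting into the remaining equation gives: s(r(r(s(3),one),s(r(B,s(s(3)))))) = s(r(B,R)).
Decompose s/1: r(r(s(3),one),s(r(B,s(s(3))))) = r(B,R).
Decompose r/2: r(s(3),one) = B,  s(r(B,s(s(3)))) = R.
Bind B := r(s(3),one); substituting into the remaining equation gives: s(r(r(s(3),one),s(s(3)))) = R. Substituting into the earlier binding gives N := r(r(s(3),one),s(s(3))).
Bind R := s(r(r(s(3),one),s(s(3)))).
Applying the MGU to either side gives r(s(s(r(s(3),r(r(s(3),one),s(s(3)))))),s(r(r(s(3),one),s(r(r(s(3),one),s(s(3))))))).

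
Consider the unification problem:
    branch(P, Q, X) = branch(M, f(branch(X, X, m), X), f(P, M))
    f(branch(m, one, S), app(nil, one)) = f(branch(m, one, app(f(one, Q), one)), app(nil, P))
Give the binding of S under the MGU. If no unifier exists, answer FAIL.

Decompose branch/3: P = M,  Q = f(branch(X, X, m), X),  X = f(P, M).
Bind P := M; substituting into the 2 remaining equations that mention P gives: X = f(M, M),  f(branch(m, one, S), app(nil, one)) = f(branch(m, one, app(f(one, Q), one)), app(nil, M)).
Bind Q := f(branch(X, X, m), X); substituting into the one remaining equation that mentions Q gives: f(branch(m, one, S), app(nil, one)) = f(branch(m, one, app(f(one, f(branch(X, X, m), X)), one)), app(nil, M)).
Bind X := f(M, M); substituting into the remaining equation gives: f(branch(m, one, S), app(nil, one)) = f(branch(m, one, app(f(one, f(branch(f(M, M), f(M, M), m), f(M, M))), one)), app(nil, M)). Substituting into the earlier binding gives Q := f(branch(f(M, M), f(M, M), m), f(M, M)).
Decompose f/2: branch(m, one, S) = branch(m, one, app(f(one, f(branch(f(M, M), f(M, M), m), f(M, M))), one)),  app(nil, one) = app(nil, M).
Decompose branch/3: m = m,  one = one,  S = app(f(one, f(branch(f(M, M), f(M, M), m), f(M, M))), one).
Delete trivial equation m = m.
Delete trivial equation one = one.
Bind S := app(f(one, f(branch(f(M, M), f(M, M), m), f(M, M))), one); no other remaining equation mentions S.
Decompose app/2: nil = nil,  one = M.
Delete trivial equation nil = nil.
Bind M := one. Substituting into the earlier bindings gives P := one, Q := f(branch(f(one, one), f(one, one), m), f(one, one)), X := f(one, one), S := app(f(one, f(branch(f(one, one), f(one, one), m), f(one, one))), one).
MGU = { P ↦ one, Q ↦ f(branch(f(one, one), f(one, one), m), f(one, one)), X ↦ f(one, one), S ↦ app(f(one, f(branch(f(one, one), f(one, one), m), f(one, one))), one), M ↦ one }, so S ↦ app(f(one, f(branch(f(one, one), f(one, one), m), f(one, one))), one).

app(f(one, f(branch(f(one, one), f(one, one), m), f(one, one))), one)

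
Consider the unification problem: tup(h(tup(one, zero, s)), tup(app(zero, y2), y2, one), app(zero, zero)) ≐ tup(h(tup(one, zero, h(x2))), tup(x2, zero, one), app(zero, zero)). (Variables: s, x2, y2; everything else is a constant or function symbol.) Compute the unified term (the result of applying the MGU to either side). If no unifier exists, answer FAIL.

Decompose tup/3: h(tup(one, zero, s)) ≐ h(tup(one, zero, h(x2))),  tup(app(zero, y2), y2, one) ≐ tup(x2, zero, one),  app(zero, zero) ≐ app(zero, zero).
Decompose h/1: tup(one, zero, s) ≐ tup(one, zero, h(x2)).
Decompose tup/3: one ≐ one,  zero ≐ zero,  s ≐ h(x2).
Delete trivial equation one ≐ one.
Delete trivial equation zero ≐ zero.
Bind s := h(x2); no other remaining equation mentions s.
Decompose tup/3: app(zero, y2) ≐ x2,  y2 ≐ zero,  one ≐ one.
Bind x2 := app(zero, y2); no other remaining equation mentions x2. Substituting into the earlier binding gives s := h(app(zero, y2)).
Bind y2 := zero; no other remaining equation mentions y2. Substituting into the earlier bindings gives s := h(app(zero, zero)), x2 := app(zero, zero).
Delete trivial equation one ≐ one.
Delete trivial equation app(zero, zero) ≐ app(zero, zero).
Applying the MGU to either side gives tup(h(tup(one, zero, h(app(zero, zero)))), tup(app(zero, zero), zero, one), app(zero, zero)).

tup(h(tup(one, zero, h(app(zero, zero)))), tup(app(zero, zero), zero, one), app(zero, zero))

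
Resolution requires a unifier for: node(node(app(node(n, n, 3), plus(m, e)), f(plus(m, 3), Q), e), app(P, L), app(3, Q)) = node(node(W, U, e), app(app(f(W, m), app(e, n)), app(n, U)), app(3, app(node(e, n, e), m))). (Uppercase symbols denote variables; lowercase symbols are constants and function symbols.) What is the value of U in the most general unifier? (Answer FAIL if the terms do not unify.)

Decompose node/3: node(app(node(n, n, 3), plus(m, e)), f(plus(m, 3), Q), e) = node(W, U, e),  app(P, L) = app(app(f(W, m), app(e, n)), app(n, U)),  app(3, Q) = app(3, app(node(e, n, e), m)).
Decompose node/3: app(node(n, n, 3), plus(m, e)) = W,  f(plus(m, 3), Q) = U,  e = e.
Bind W := app(node(n, n, 3), plus(m, e)); substituting into the one remaining equation that mentions W gives: app(P, L) = app(app(f(app(node(n, n, 3), plus(m, e)), m), app(e, n)), app(n, U)).
Bind U := f(plus(m, 3), Q); substituting into the one remaining equation that mentions U gives: app(P, L) = app(app(f(app(node(n, n, 3), plus(m, e)), m), app(e, n)), app(n, f(plus(m, 3), Q))).
Delete trivial equation e = e.
Decompose app/2: P = app(f(app(node(n, n, 3), plus(m, e)), m), app(e, n)),  L = app(n, f(plus(m, 3), Q)).
Bind P := app(f(app(node(n, n, 3), plus(m, e)), m), app(e, n)); no other remaining equation mentions P.
Bind L := app(n, f(plus(m, 3), Q)); no other remaining equation mentions L.
Decompose app/2: 3 = 3,  Q = app(node(e, n, e), m).
Delete trivial equation 3 = 3.
Bind Q := app(node(e, n, e), m). Substituting into the earlier bindings gives U := f(plus(m, 3), app(node(e, n, e), m)), L := app(n, f(plus(m, 3), app(node(e, n, e), m))).
MGU = { W := app(node(n, n, 3), plus(m, e)), U := f(plus(m, 3), app(node(e, n, e), m)), P := app(f(app(node(n, n, 3), plus(m, e)), m), app(e, n)), L := app(n, f(plus(m, 3), app(node(e, n, e), m))), Q := app(node(e, n, e), m) }, so U := f(plus(m, 3), app(node(e, n, e), m)).

f(plus(m, 3), app(node(e, n, e), m))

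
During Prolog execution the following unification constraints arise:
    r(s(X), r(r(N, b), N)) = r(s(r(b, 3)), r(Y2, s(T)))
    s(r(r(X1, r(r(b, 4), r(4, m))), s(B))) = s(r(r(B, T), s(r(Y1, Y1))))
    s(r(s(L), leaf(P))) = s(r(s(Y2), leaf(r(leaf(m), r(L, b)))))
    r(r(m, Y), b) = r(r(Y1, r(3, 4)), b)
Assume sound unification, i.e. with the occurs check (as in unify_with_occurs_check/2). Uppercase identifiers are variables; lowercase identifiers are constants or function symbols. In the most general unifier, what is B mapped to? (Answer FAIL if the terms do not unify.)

r(m, m)

Decompose r/2: s(X) = s(r(b, 3)),  r(r(N, b), N) = r(Y2, s(T)).
Decompose s/1: X = r(b, 3).
Bind X := r(b, 3); no other remaining equation mentions X.
Decompose r/2: r(N, b) = Y2,  N = s(T).
Bind Y2 := r(N, b); substituting into the one remaining equation that mentions Y2 gives: s(r(s(L), leaf(P))) = s(r(s(r(N, b)), leaf(r(leaf(m), r(L, b))))).
Bind N := s(T); substituting into the one remaining equation that mentions N gives: s(r(s(L), leaf(P))) = s(r(s(r(s(T), b)), leaf(r(leaf(m), r(L, b))))). Substituting into the earlier binding gives Y2 := r(s(T), b).
Decompose s/1: r(r(X1, r(r(b, 4), r(4, m))), s(B)) = r(r(B, T), s(r(Y1, Y1))).
Decompose r/2: r(X1, r(r(b, 4), r(4, m))) = r(B, T),  s(B) = s(r(Y1, Y1)).
Decompose r/2: X1 = B,  r(r(b, 4), r(4, m)) = T.
Bind X1 := B; no other remaining equation mentions X1.
Bind T := r(r(b, 4), r(4, m)); substituting into the one remaining equation that mentions T gives: s(r(s(L), leaf(P))) = s(r(s(r(s(r(r(b, 4), r(4, m))), b)), leaf(r(leaf(m), r(L, b))))). Substituting into the earlier bindings gives Y2 := r(s(r(r(b, 4), r(4, m))), b), N := s(r(r(b, 4), r(4, m))).
Decompose s/1: B = r(Y1, Y1).
Bind B := r(Y1, Y1); no other remaining equation mentions B. Substituting into the earlier binding gives X1 := r(Y1, Y1).
Decompose s/1: r(s(L), leaf(P)) = r(s(r(s(r(r(b, 4), r(4, m))), b)), leaf(r(leaf(m), r(L, b)))).
Decompose r/2: s(L) = s(r(s(r(r(b, 4), r(4, m))), b)),  leaf(P) = leaf(r(leaf(m), r(L, b))).
Decompose s/1: L = r(s(r(r(b, 4), r(4, m))), b).
Bind L := r(s(r(r(b, 4), r(4, m))), b); substituting into the one remaining equation that mentions L gives: leaf(P) = leaf(r(leaf(m), r(r(s(r(r(b, 4), r(4, m))), b), b))).
Decompose leaf/1: P = r(leaf(m), r(r(s(r(r(b, 4), r(4, m))), b), b)).
Bind P := r(leaf(m), r(r(s(r(r(b, 4), r(4, m))), b), b)); no other remaining equation mentions P.
Decompose r/2: r(m, Y) = r(Y1, r(3, 4)),  b = b.
Decompose r/2: m = Y1,  Y = r(3, 4).
Bind Y1 := m; no other remaining equation mentions Y1. Substituting into the earlier bindings gives X1 := r(m, m), B := r(m, m).
Bind Y := r(3, 4); no other remaining equation mentions Y.
Delete trivial equation b = b.
MGU = { X -> r(b, 3), Y2 -> r(s(r(r(b, 4), r(4, m))), b), N -> s(r(r(b, 4), r(4, m))), X1 -> r(m, m), T -> r(r(b, 4), r(4, m)), B -> r(m, m), L -> r(s(r(r(b, 4), r(4, m))), b), P -> r(leaf(m), r(r(s(r(r(b, 4), r(4, m))), b), b)), Y1 -> m, Y -> r(3, 4) }, so B -> r(m, m).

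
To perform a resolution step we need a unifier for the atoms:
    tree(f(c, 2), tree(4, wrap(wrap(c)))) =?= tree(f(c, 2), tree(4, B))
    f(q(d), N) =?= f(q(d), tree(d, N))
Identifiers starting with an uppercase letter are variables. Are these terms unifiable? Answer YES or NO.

Decompose tree/2: f(c, 2) =?= f(c, 2),  tree(4, wrap(wrap(c))) =?= tree(4, B).
Delete trivial equation f(c, 2) =?= f(c, 2).
Decompose tree/2: 4 =?= 4,  wrap(wrap(c)) =?= B.
Delete trivial equation 4 =?= 4.
Bind B := wrap(wrap(c)); no other remaining equation mentions B.
Decompose f/2: q(d) =?= q(d),  N =?= tree(d, N).
Delete trivial equation q(d) =?= q(d).
Occurs check fails: N occurs in tree(d, N); the equation N =?= tree(d, N) has no finite solution.

NO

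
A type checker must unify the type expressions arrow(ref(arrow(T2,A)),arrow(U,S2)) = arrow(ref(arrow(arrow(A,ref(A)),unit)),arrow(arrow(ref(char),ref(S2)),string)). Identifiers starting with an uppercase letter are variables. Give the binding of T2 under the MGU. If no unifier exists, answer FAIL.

arrow(unit,ref(unit))

Decompose arrow/2: ref(arrow(T2,A)) = ref(arrow(arrow(A,ref(A)),unit)),  arrow(U,S2) = arrow(arrow(ref(char),ref(S2)),string).
Decompose ref/1: arrow(T2,A) = arrow(arrow(A,ref(A)),unit).
Decompose arrow/2: T2 = arrow(A,ref(A)),  A = unit.
Bind T2 := arrow(A,ref(A)); no other remaining equation mentions T2.
Bind A := unit; no other remaining equation mentions A. Substituting into the earlier binding gives T2 := arrow(unit,ref(unit)).
Decompose arrow/2: U = arrow(ref(char),ref(S2)),  S2 = string.
Bind U := arrow(ref(char),ref(S2)); no other remaining equation mentions U.
Bind S2 := string. Substituting into the earlier binding gives U := arrow(ref(char),ref(string)).
MGU = { T2 := arrow(unit,ref(unit)), A := unit, U := arrow(ref(char),ref(string)), S2 := string }, so T2 := arrow(unit,ref(unit)).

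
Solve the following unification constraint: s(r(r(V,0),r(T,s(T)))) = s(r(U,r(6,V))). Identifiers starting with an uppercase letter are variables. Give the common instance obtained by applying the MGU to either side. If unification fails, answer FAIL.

s(r(r(s(6),0),r(6,s(6))))

Decompose s/1: r(r(V,0),r(T,s(T))) = r(U,r(6,V)).
Decompose r/2: r(V,0) = U,  r(T,s(T)) = r(6,V).
Bind U := r(V,0); no other remaining equation mentions U.
Decompose r/2: T = 6,  s(T) = V.
Bind T := 6; substituting into the remaining equation gives: s(6) = V.
Bind V := s(6). Substituting into the earlier binding gives U := r(s(6),0).
Applying the MGU to either side gives s(r(r(s(6),0),r(6,s(6)))).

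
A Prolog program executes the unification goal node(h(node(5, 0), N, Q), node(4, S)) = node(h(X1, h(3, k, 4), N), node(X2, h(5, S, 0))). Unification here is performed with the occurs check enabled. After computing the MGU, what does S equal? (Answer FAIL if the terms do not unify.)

FAIL

Decompose node/2: h(node(5, 0), N, Q) = h(X1, h(3, k, 4), N),  node(4, S) = node(X2, h(5, S, 0)).
Decompose h/3: node(5, 0) = X1,  N = h(3, k, 4),  Q = N.
Bind X1 := node(5, 0); no other remaining equation mentions X1.
Bind N := h(3, k, 4); substituting into the one remaining equation that mentions N gives: Q = h(3, k, 4).
Bind Q := h(3, k, 4); no other remaining equation mentions Q.
Decompose node/2: 4 = X2,  S = h(5, S, 0).
Bind X2 := 4; no other remaining equation mentions X2.
Occurs check fails: S occurs in h(5, S, 0); the equation S = h(5, S, 0) has no finite solution.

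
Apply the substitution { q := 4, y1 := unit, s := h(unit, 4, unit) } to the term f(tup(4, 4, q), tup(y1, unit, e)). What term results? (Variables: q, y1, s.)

f(tup(4, 4, 4), tup(unit, unit, e))

Replace each occurrence of q with 4.
Replace each occurrence of y1 with unit.
Result: f(tup(4, 4, 4), tup(unit, unit, e)).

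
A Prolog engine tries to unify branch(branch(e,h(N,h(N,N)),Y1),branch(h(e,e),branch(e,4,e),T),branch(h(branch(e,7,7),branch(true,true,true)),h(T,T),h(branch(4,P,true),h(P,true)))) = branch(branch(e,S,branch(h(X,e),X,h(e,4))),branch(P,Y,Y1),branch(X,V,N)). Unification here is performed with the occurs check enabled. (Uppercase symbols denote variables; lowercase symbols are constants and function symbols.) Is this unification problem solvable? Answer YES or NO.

YES

Decompose branch/3: branch(e,h(N,h(N,N)),Y1) = branch(e,S,branch(h(X,e),X,h(e,4))),  branch(h(e,e),branch(e,4,e),T) = branch(P,Y,Y1),  branch(h(branch(e,7,7),branch(true,true,true)),h(T,T),h(branch(4,P,true),h(P,true))) = branch(X,V,N).
Decompose branch/3: e = e,  h(N,h(N,N)) = S,  Y1 = branch(h(X,e),X,h(e,4)).
Delete trivial equation e = e.
Bind S := h(N,h(N,N)); no other remaining equation mentions S.
Bind Y1 := branch(h(X,e),X,h(e,4)); substituting into the one remaining equation that mentions Y1 gives: branch(h(e,e),branch(e,4,e),T) = branch(P,Y,branch(h(X,e),X,h(e,4))).
Decompose branch/3: h(e,e) = P,  branch(e,4,e) = Y,  T = branch(h(X,e),X,h(e,4)).
Bind P := h(e,e); substituting into the one remaining equation that mentions P gives: branch(h(branch(e,7,7),branch(true,true,true)),h(T,T),h(branch(4,h(e,e),true),h(h(e,e),true))) = branch(X,V,N).
Bind Y := branch(e,4,e); no other remaining equation mentions Y.
Bind T := branch(h(X,e),X,h(e,4)); substituting into the remaining equation gives: branch(h(branch(e,7,7),branch(true,true,true)),h(branch(h(X,e),X,h(e,4)),branch(h(X,e),X,h(e,4))),h(branch(4,h(e,e),true),h(h(e,e),true))) = branch(X,V,N).
Decompose branch/3: h(branch(e,7,7),branch(true,true,true)) = X,  h(branch(h(X,e),X,h(e,4)),branch(h(X,e),X,h(e,4))) = V,  h(branch(4,h(e,e),true),h(h(e,e),true)) = N.
Bind X := h(branch(e,7,7),branch(true,true,true)); substituting into the one remaining equation that mentions X gives: h(branch(h(h(branch(e,7,7),branch(true,true,true)),e),h(branch(e,7,7),branch(true,true,true)),h(e,4)),branch(h(h(branch(e,7,7),branch(true,true,true)),e),h(branch(e,7,7),branch(true,true,true)),h(e,4))) = V. Substituting into the earlier bindings gives Y1 := branch(h(h(branch(e,7,7),branch(true,true,true)),e),h(branch(e,7,7),branch(true,true,true)),h(e,4)), T := branch(h(h(branch(e,7,7),branch(true,true,true)),e),h(branch(e,7,7),branch(true,true,true)),h(e,4)).
Bind V := h(branch(h(h(branch(e,7,7),branch(true,true,true)),e),h(branch(e,7,7),branch(true,true,true)),h(e,4)),branch(h(h(branch(e,7,7),branch(true,true,true)),e),h(branch(e,7,7),branch(true,true,true)),h(e,4))); no other remaining equation mentions V.
Bind N := h(branch(4,h(e,e),true),h(h(e,e),true)). Substituting into the earlier binding gives S := h(h(branch(4,h(e,e),true),h(h(e,e),true)),h(h(branch(4,h(e,e),true),h(h(e,e),true)),h(branch(4,h(e,e),true),h(h(e,e),true)))).
No equations remain and no clash or occurs-check failure arose, so a unifier exists.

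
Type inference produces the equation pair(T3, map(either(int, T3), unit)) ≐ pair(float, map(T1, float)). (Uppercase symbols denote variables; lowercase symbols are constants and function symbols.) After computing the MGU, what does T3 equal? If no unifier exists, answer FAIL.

FAIL

Decompose pair/2: T3 ≐ float,  map(either(int, T3), unit) ≐ map(T1, float).
Bind T3 := float; substituting into the remaining equation gives: map(either(int, float), unit) ≐ map(T1, float).
Decompose map/2: either(int, float) ≐ T1,  unit ≐ float.
Bind T1 := either(int, float); no other remaining equation mentions T1.
Clash: constants unit and float differ; no unifier exists.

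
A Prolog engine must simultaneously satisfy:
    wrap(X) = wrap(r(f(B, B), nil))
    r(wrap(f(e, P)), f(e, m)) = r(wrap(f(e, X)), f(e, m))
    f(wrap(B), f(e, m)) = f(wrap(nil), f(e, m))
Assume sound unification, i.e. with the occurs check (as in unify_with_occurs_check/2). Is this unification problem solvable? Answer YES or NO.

Decompose wrap/1: X = r(f(B, B), nil).
Bind X := r(f(B, B), nil); substituting into the one remaining equation that mentions X gives: r(wrap(f(e, P)), f(e, m)) = r(wrap(f(e, r(f(B, B), nil))), f(e, m)).
Decompose r/2: wrap(f(e, P)) = wrap(f(e, r(f(B, B), nil))),  f(e, m) = f(e, m).
Decompose wrap/1: f(e, P) = f(e, r(f(B, B), nil)).
Decompose f/2: e = e,  P = r(f(B, B), nil).
Delete trivial equation e = e.
Bind P := r(f(B, B), nil); no other remaining equation mentions P.
Delete trivial equation f(e, m) = f(e, m).
Decompose f/2: wrap(B) = wrap(nil),  f(e, m) = f(e, m).
Decompose wrap/1: B = nil.
Bind B := nil; no other remaining equation mentions B. Substituting into the earlier bindings gives X := r(f(nil, nil), nil), P := r(f(nil, nil), nil).
Delete trivial equation f(e, m) = f(e, m).
No equations remain and no clash or occurs-check failure arose, so a unifier exists.

YES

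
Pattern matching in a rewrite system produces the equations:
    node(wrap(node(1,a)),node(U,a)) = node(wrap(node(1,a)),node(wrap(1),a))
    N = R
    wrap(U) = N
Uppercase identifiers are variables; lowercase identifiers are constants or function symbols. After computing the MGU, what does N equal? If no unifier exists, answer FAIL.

wrap(wrap(1))

Decompose node/2: wrap(node(1,a)) = wrap(node(1,a)),  node(U,a) = node(wrap(1),a).
Delete trivial equation wrap(node(1,a)) = wrap(node(1,a)).
Decompose node/2: U = wrap(1),  a = a.
Bind U := wrap(1); substituting into the one remaining equation that mentions U gives: wrap(wrap(1)) = N.
Delete trivial equation a = a.
Bind N := R; substituting into the remaining equation gives: wrap(wrap(1)) = R.
Bind R := wrap(wrap(1)). Substituting into the earlier binding gives N := wrap(wrap(1)).
MGU = { U ↦ wrap(1), N ↦ wrap(wrap(1)), R ↦ wrap(wrap(1)) }, so N ↦ wrap(wrap(1)).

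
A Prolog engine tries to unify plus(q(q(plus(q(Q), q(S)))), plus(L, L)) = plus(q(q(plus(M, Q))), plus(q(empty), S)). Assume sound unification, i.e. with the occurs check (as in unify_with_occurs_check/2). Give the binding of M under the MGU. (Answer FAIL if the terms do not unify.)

Decompose plus/2: q(q(plus(q(Q), q(S)))) = q(q(plus(M, Q))),  plus(L, L) = plus(q(empty), S).
Decompose q/1: q(plus(q(Q), q(S))) = q(plus(M, Q)).
Decompose q/1: plus(q(Q), q(S)) = plus(M, Q).
Decompose plus/2: q(Q) = M,  q(S) = Q.
Bind M := q(Q); no other remaining equation mentions M.
Bind Q := q(S); no other remaining equation mentions Q. Substituting into the earlier binding gives M := q(q(S)).
Decompose plus/2: L = q(empty),  L = S.
Bind L := q(empty); substituting into the remaining equation gives: q(empty) = S.
Bind S := q(empty). Substituting into the earlier bindings gives M := q(q(q(empty))), Q := q(q(empty)).
MGU = { M -> q(q(q(empty))), Q -> q(q(empty)), L -> q(empty), S -> q(empty) }, so M -> q(q(q(empty))).

q(q(q(empty)))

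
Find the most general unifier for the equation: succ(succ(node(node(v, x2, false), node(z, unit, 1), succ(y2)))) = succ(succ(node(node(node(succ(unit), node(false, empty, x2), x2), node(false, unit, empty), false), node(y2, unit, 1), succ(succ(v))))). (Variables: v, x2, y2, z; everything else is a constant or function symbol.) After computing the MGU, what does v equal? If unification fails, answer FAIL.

Decompose succ/1: succ(node(node(v, x2, false), node(z, unit, 1), succ(y2))) = succ(node(node(node(succ(unit), node(false, empty, x2), x2), node(false, unit, empty), false), node(y2, unit, 1), succ(succ(v)))).
Decompose succ/1: node(node(v, x2, false), node(z, unit, 1), succ(y2)) = node(node(node(succ(unit), node(false, empty, x2), x2), node(false, unit, empty), false), node(y2, unit, 1), succ(succ(v))).
Decompose node/3: node(v, x2, false) = node(node(succ(unit), node(false, empty, x2), x2), node(false, unit, empty), false),  node(z, unit, 1) = node(y2, unit, 1),  succ(y2) = succ(succ(v)).
Decompose node/3: v = node(succ(unit), node(false, empty, x2), x2),  x2 = node(false, unit, empty),  false = false.
Bind v := node(succ(unit), node(false, empty, x2), x2); substituting into the one remaining equation that mentions v gives: succ(y2) = succ(succ(node(succ(unit), node(false, empty, x2), x2))).
Bind x2 := node(false, unit, empty); substituting into the one remaining equation that mentions x2 gives: succ(y2) = succ(succ(node(succ(unit), node(false, empty, node(false, unit, empty)), node(false, unit, empty)))). Substituting into the earlier binding gives v := node(succ(unit), node(false, empty, node(false, unit, empty)), node(false, unit, empty)).
Delete trivial equation false = false.
Decompose node/3: z = y2,  unit = unit,  1 = 1.
Bind z := y2; no other remaining equation mentions z.
Delete trivial equation unit = unit.
Delete trivial equation 1 = 1.
Decompose succ/1: y2 = succ(node(succ(unit), node(false, empty, node(false, unit, empty)), node(false, unit, empty))).
Bind y2 := succ(node(succ(unit), node(false, empty, node(false, unit, empty)), node(false, unit, empty))). Substituting into the earlier binding gives z := succ(node(succ(unit), node(false, empty, node(false, unit, empty)), node(false, unit, empty))).
MGU = { v ↦ node(succ(unit), node(false, empty, node(false, unit, empty)), node(false, unit, empty)), x2 ↦ node(false, unit, empty), z ↦ succ(node(succ(unit), node(false, empty, node(false, unit, empty)), node(false, unit, empty))), y2 ↦ succ(node(succ(unit), node(false, empty, node(false, unit, empty)), node(false, unit, empty))) }, so v ↦ node(succ(unit), node(false, empty, node(false, unit, empty)), node(false, unit, empty)).

node(succ(unit), node(false, empty, node(false, unit, empty)), node(false, unit, empty))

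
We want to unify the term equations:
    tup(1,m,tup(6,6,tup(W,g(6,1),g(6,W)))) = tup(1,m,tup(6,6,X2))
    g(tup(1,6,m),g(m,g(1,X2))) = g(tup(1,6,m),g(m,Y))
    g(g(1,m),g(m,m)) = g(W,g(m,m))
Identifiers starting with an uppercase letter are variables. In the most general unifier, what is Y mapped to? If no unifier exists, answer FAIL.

g(1,tup(g(1,m),g(6,1),g(6,g(1,m))))

Decompose tup/3: 1 = 1,  m = m,  tup(6,6,tup(W,g(6,1),g(6,W))) = tup(6,6,X2).
Delete trivial equation 1 = 1.
Delete trivial equation m = m.
Decompose tup/3: 6 = 6,  6 = 6,  tup(W,g(6,1),g(6,W)) = X2.
Delete trivial equation 6 = 6.
Delete trivial equation 6 = 6.
Bind X2 := tup(W,g(6,1),g(6,W)); substituting into the one remaining equation that mentions X2 gives: g(tup(1,6,m),g(m,g(1,tup(W,g(6,1),g(6,W))))) = g(tup(1,6,m),g(m,Y)).
Decompose g/2: tup(1,6,m) = tup(1,6,m),  g(m,g(1,tup(W,g(6,1),g(6,W)))) = g(m,Y).
Delete trivial equation tup(1,6,m) = tup(1,6,m).
Decompose g/2: m = m,  g(1,tup(W,g(6,1),g(6,W))) = Y.
Delete trivial equation m = m.
Bind Y := g(1,tup(W,g(6,1),g(6,W))); no other remaining equation mentions Y.
Decompose g/2: g(1,m) = W,  g(m,m) = g(m,m).
Bind W := g(1,m); no other remaining equation mentions W. Substituting into the earlier bindings gives X2 := tup(g(1,m),g(6,1),g(6,g(1,m))), Y := g(1,tup(g(1,m),g(6,1),g(6,g(1,m)))).
Delete trivial equation g(m,m) = g(m,m).
MGU = { X2 := tup(g(1,m),g(6,1),g(6,g(1,m))), Y := g(1,tup(g(1,m),g(6,1),g(6,g(1,m)))), W := g(1,m) }, so Y := g(1,tup(g(1,m),g(6,1),g(6,g(1,m)))).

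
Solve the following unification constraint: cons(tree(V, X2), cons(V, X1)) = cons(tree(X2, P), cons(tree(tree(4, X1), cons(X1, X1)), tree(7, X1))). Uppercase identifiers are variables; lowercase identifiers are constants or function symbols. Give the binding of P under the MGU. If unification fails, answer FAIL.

Decompose cons/2: tree(V, X2) = tree(X2, P),  cons(V, X1) = cons(tree(tree(4, X1), cons(X1, X1)), tree(7, X1)).
Decompose tree/2: V = X2,  X2 = P.
Bind V := X2; substituting into the one remaining equation that mentions V gives: cons(X2, X1) = cons(tree(tree(4, X1), cons(X1, X1)), tree(7, X1)).
Bind X2 := P; substituting into the remaining equation gives: cons(P, X1) = cons(tree(tree(4, X1), cons(X1, X1)), tree(7, X1)). Substituting into the earlier binding gives V := P.
Decompose cons/2: P = tree(tree(4, X1), cons(X1, X1)),  X1 = tree(7, X1).
Bind P := tree(tree(4, X1), cons(X1, X1)); no other remaining equation mentions P. Substituting into the earlier bindings gives V := tree(tree(4, X1), cons(X1, X1)), X2 := tree(tree(4, X1), cons(X1, X1)).
Occurs check fails: X1 occurs in tree(7, X1); the equation X1 = tree(7, X1) has no finite solution.

FAIL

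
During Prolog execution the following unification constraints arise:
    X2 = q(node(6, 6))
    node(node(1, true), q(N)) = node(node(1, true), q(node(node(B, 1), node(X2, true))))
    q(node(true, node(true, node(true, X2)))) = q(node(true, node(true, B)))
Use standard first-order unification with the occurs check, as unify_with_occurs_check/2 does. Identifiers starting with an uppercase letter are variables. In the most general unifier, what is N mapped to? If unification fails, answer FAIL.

Bind X2 := q(node(6, 6)); substituting into the remaining equations gives: node(node(1, true), q(N)) = node(node(1, true), q(node(node(B, 1), node(q(node(6, 6)), true)))),  q(node(true, node(true, node(true, q(node(6, 6)))))) = q(node(true, node(true, B))).
Decompose node/2: node(1, true) = node(1, true),  q(N) = q(node(node(B, 1), node(q(node(6, 6)), true))).
Delete trivial equation node(1, true) = node(1, true).
Decompose q/1: N = node(node(B, 1), node(q(node(6, 6)), true)).
Bind N := node(node(B, 1), node(q(node(6, 6)), true)); no other remaining equation mentions N.
Decompose q/1: node(true, node(true, node(true, q(node(6, 6))))) = node(true, node(true, B)).
Decompose node/2: true = true,  node(true, node(true, q(node(6, 6)))) = node(true, B).
Delete trivial equation true = true.
Decompose node/2: true = true,  node(true, q(node(6, 6))) = B.
Delete trivial equation true = true.
Bind B := node(true, q(node(6, 6))). Substituting into the earlier binding gives N := node(node(node(true, q(node(6, 6))), 1), node(q(node(6, 6)), true)).
MGU = { X2 ↦ q(node(6, 6)), N ↦ node(node(node(true, q(node(6, 6))), 1), node(q(node(6, 6)), true)), B ↦ node(true, q(node(6, 6))) }, so N ↦ node(node(node(true, q(node(6, 6))), 1), node(q(node(6, 6)), true)).

node(node(node(true, q(node(6, 6))), 1), node(q(node(6, 6)), true))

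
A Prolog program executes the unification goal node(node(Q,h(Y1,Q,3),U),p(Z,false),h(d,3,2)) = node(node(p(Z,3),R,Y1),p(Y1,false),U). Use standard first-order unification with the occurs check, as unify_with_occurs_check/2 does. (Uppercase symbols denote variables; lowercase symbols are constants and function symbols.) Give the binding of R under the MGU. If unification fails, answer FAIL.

Decompose node/3: node(Q,h(Y1,Q,3),U) = node(p(Z,3),R,Y1),  p(Z,false) = p(Y1,false),  h(d,3,2) = U.
Decompose node/3: Q = p(Z,3),  h(Y1,Q,3) = R,  U = Y1.
Bind Q := p(Z,3); substituting into the one remaining equation that mentions Q gives: h(Y1,p(Z,3),3) = R.
Bind R := h(Y1,p(Z,3),3); no other remaining equation mentions R.
Bind U := Y1; substituting into the one remaining equation that mentions U gives: h(d,3,2) = Y1.
Decompose p/2: Z = Y1,  false = false.
Bind Z := Y1; no other remaining equation mentions Z. Substituting into the earlier bindings gives Q := p(Y1,3), R := h(Y1,p(Y1,3),3).
Delete trivial equation false = false.
Bind Y1 := h(d,3,2). Substituting into the earlier bindings gives Q := p(h(d,3,2),3), R := h(h(d,3,2),p(h(d,3,2),3),3), U := h(d,3,2), Z := h(d,3,2).
MGU = { Q -> p(h(d,3,2),3), R -> h(h(d,3,2),p(h(d,3,2),3),3), U -> h(d,3,2), Z -> h(d,3,2), Y1 -> h(d,3,2) }, so R -> h(h(d,3,2),p(h(d,3,2),3),3).

h(h(d,3,2),p(h(d,3,2),3),3)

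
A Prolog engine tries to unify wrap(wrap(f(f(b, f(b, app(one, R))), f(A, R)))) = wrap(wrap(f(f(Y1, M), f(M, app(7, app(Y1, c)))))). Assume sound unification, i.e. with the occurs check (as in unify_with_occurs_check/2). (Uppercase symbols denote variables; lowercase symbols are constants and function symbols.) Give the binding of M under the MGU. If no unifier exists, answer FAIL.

f(b, app(one, app(7, app(b, c))))

Decompose wrap/1: wrap(f(f(b, f(b, app(one, R))), f(A, R))) = wrap(f(f(Y1, M), f(M, app(7, app(Y1, c))))).
Decompose wrap/1: f(f(b, f(b, app(one, R))), f(A, R)) = f(f(Y1, M), f(M, app(7, app(Y1, c)))).
Decompose f/2: f(b, f(b, app(one, R))) = f(Y1, M),  f(A, R) = f(M, app(7, app(Y1, c))).
Decompose f/2: b = Y1,  f(b, app(one, R)) = M.
Bind Y1 := b; substituting into the one remaining equation that mentions Y1 gives: f(A, R) = f(M, app(7, app(b, c))).
Bind M := f(b, app(one, R)); substituting into the remaining equation gives: f(A, R) = f(f(b, app(one, R)), app(7, app(b, c))).
Decompose f/2: A = f(b, app(one, R)),  R = app(7, app(b, c)).
Bind A := f(b, app(one, R)); no other remaining equation mentions A.
Bind R := app(7, app(b, c)). Substituting into the earlier bindings gives M := f(b, app(one, app(7, app(b, c)))), A := f(b, app(one, app(7, app(b, c)))).
MGU = { Y1 = b, M = f(b, app(one, app(7, app(b, c)))), A = f(b, app(one, app(7, app(b, c)))), R = app(7, app(b, c)) }, so M = f(b, app(one, app(7, app(b, c)))).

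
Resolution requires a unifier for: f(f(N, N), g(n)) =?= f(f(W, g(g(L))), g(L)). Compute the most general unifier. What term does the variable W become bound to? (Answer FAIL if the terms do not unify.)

Decompose f/2: f(N, N) =?= f(W, g(g(L))),  g(n) =?= g(L).
Decompose f/2: N =?= W,  N =?= g(g(L)).
Bind N := W; substituting into the one remaining equation that mentions N gives: W =?= g(g(L)).
Bind W := g(g(L)); no other remaining equation mentions W. Substituting into the earlier binding gives N := g(g(L)).
Decompose g/1: n =?= L.
Bind L := n. Substituting into the earlier bindings gives N := g(g(n)), W := g(g(n)).
MGU = { N := g(g(n)), W := g(g(n)), L := n }, so W := g(g(n)).

g(g(n))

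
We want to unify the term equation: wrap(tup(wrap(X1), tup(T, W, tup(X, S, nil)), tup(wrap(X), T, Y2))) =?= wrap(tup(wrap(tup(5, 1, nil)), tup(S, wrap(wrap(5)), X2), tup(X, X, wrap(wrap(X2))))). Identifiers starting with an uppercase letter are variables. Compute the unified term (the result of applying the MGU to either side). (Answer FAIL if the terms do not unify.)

FAIL

Decompose wrap/1: tup(wrap(X1), tup(T, W, tup(X, S, nil)), tup(wrap(X), T, Y2)) =?= tup(wrap(tup(5, 1, nil)), tup(S, wrap(wrap(5)), X2), tup(X, X, wrap(wrap(X2)))).
Decompose tup/3: wrap(X1) =?= wrap(tup(5, 1, nil)),  tup(T, W, tup(X, S, nil)) =?= tup(S, wrap(wrap(5)), X2),  tup(wrap(X), T, Y2) =?= tup(X, X, wrap(wrap(X2))).
Decompose wrap/1: X1 =?= tup(5, 1, nil).
Bind X1 := tup(5, 1, nil); no other remaining equation mentions X1.
Decompose tup/3: T =?= S,  W =?= wrap(wrap(5)),  tup(X, S, nil) =?= X2.
Bind T := S; substituting into the one remaining equation that mentions T gives: tup(wrap(X), S, Y2) =?= tup(X, X, wrap(wrap(X2))).
Bind W := wrap(wrap(5)); no other remaining equation mentions W.
Bind X2 := tup(X, S, nil); substituting into the remaining equation gives: tup(wrap(X), S, Y2) =?= tup(X, X, wrap(wrap(tup(X, S, nil)))).
Decompose tup/3: wrap(X) =?= X,  S =?= X,  Y2 =?= wrap(wrap(tup(X, S, nil))).
Occurs check fails: X occurs in wrap(X); the equation X =?= wrap(X) has no finite solution.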